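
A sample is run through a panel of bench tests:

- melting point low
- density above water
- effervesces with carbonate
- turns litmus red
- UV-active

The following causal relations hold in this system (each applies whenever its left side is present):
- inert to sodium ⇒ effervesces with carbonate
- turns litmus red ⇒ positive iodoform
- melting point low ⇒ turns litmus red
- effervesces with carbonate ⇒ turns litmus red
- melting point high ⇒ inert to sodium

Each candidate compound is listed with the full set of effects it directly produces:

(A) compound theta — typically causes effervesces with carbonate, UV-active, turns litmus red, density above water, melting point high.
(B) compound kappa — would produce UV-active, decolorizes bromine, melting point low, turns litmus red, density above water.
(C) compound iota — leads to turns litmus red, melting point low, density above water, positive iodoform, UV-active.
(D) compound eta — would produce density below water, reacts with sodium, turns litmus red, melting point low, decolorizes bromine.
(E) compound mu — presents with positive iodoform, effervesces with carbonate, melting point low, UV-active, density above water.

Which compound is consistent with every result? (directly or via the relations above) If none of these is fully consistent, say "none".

Testing each hypothesis:
(A) compound theta — melting point low NO; density above water yes; effervesces with carbonate yes; turns litmus red yes; UV-active yes
(B) compound kappa — melting point low yes; density above water yes; effervesces with carbonate NO; turns litmus red yes; UV-active yes
(C) compound iota — does not account for effervesces with carbonate
(D) compound eta — melting point low yes; density above water NO; effervesces with carbonate NO; turns litmus red yes; UV-active NO
(E) compound mu — melting point low yes; density above water yes; effervesces with carbonate yes; turns litmus red yes (by effervesces with carbonate → turns litmus red); UV-active yes
(E) alone accounts for all the evidence.

E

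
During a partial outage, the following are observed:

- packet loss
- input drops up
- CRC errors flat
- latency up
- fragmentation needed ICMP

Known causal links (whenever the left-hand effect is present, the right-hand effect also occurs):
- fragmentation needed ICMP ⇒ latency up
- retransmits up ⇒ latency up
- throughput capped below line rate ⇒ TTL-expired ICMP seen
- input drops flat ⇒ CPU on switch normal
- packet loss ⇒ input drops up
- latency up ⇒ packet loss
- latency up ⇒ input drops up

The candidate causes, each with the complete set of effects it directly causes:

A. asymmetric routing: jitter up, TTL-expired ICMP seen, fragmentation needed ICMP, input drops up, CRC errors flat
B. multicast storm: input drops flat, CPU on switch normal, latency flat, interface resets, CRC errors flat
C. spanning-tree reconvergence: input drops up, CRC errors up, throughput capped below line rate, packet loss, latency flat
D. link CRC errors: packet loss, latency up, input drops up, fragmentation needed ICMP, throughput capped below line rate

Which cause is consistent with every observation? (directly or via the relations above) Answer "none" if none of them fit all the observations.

A

Per-candidate check:
(A) asymmetric routing — packet loss ✓ (by fragmentation needed ICMP → latency up → packet loss); input drops up ✓; CRC errors flat ✓; latency up ✓ (by fragmentation needed ICMP → latency up); fragmentation needed ICMP ✓
(B) multicast storm — packet loss ✗; input drops up ✗; CRC errors flat ✓; latency up ✗; fragmentation needed ICMP ✗
(C) spanning-tree reconvergence — packet loss ✓; input drops up ✓; CRC errors flat ✗; latency up ✗; fragmentation needed ICMP ✗
(D) link CRC errors — packet loss ✓; input drops up ✓; CRC errors flat ✗; latency up ✓; fragmentation needed ICMP ✓
(A) alone accounts for all the evidence.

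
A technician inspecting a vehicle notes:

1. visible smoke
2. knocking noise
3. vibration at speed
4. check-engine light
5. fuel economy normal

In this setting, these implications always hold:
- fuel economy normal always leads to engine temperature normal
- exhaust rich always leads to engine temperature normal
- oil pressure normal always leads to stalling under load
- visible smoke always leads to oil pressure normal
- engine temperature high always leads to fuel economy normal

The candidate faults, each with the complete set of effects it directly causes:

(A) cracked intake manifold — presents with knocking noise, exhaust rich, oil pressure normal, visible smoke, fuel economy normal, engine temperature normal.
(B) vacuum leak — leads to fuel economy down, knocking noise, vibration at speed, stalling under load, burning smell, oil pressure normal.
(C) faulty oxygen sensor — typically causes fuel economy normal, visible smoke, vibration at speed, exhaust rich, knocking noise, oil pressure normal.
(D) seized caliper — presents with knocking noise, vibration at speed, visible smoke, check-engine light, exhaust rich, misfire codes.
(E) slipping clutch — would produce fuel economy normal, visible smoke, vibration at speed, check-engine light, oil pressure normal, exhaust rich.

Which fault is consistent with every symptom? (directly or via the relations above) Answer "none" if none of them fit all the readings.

none

Testing each hypothesis:
(A) cracked intake manifold — does not account for vibration at speed, check-engine light
(B) vacuum leak — fails on visible smoke, check-engine light, fuel economy normal (predicts fuel economy down, not fuel economy normal)
(C) faulty oxygen sensor — visible smoke +; knocking noise +; vibration at speed +; check-engine light -; fuel economy normal +
(D) seized caliper — visible smoke +; knocking noise +; vibration at speed +; check-engine light +; fuel economy normal -
(E) slipping clutch — does not account for knocking noise
No candidate is consistent with all observations.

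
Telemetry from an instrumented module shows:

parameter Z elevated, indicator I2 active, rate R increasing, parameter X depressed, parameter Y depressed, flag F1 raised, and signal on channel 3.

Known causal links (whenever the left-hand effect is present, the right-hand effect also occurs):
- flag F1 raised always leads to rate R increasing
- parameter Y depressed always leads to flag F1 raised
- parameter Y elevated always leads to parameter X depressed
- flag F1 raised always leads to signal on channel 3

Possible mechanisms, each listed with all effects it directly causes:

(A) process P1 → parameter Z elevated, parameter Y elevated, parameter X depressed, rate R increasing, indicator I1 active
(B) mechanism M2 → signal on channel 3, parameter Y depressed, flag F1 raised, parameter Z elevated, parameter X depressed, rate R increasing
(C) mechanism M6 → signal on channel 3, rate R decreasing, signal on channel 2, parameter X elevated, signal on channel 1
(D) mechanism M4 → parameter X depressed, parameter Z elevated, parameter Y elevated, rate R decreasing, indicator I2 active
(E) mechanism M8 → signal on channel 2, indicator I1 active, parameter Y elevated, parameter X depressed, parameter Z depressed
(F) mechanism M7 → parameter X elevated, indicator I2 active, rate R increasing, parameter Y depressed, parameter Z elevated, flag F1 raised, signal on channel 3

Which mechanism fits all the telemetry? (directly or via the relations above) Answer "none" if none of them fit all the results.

For each candidate, compare predicted effects to what was observed:
(A) process P1 — parameter Z elevated yes; indicator I2 active NO; rate R increasing yes; parameter X depressed yes; parameter Y depressed NO; flag F1 raised NO; signal on channel 3 NO
(B) mechanism M2 — parameter Z elevated yes; indicator I2 active NO; rate R increasing yes; parameter X depressed yes; parameter Y depressed yes; flag F1 raised yes; signal on channel 3 yes
(C) mechanism M6 — fails on parameter Z elevated, indicator I2 active, rate R increasing, parameter X depressed, parameter Y depressed, flag F1 raised (predicts rate R decreasing, not rate R increasing; predicts parameter X elevated, not parameter X depressed)
(D) mechanism M4 — fails on rate R increasing, parameter Y depressed, flag F1 raised, signal on channel 3 (predicts rate R decreasing, not rate R increasing; predicts parameter Y elevated, not parameter Y depressed)
(E) mechanism M8 — parameter Z elevated NO; indicator I2 active NO; rate R increasing NO; parameter X depressed yes; parameter Y depressed NO; flag F1 raised NO; signal on channel 3 NO
(F) mechanism M7 — fails on parameter X depressed (predicts parameter X elevated, not parameter X depressed)
No candidate is consistent with all observations.

none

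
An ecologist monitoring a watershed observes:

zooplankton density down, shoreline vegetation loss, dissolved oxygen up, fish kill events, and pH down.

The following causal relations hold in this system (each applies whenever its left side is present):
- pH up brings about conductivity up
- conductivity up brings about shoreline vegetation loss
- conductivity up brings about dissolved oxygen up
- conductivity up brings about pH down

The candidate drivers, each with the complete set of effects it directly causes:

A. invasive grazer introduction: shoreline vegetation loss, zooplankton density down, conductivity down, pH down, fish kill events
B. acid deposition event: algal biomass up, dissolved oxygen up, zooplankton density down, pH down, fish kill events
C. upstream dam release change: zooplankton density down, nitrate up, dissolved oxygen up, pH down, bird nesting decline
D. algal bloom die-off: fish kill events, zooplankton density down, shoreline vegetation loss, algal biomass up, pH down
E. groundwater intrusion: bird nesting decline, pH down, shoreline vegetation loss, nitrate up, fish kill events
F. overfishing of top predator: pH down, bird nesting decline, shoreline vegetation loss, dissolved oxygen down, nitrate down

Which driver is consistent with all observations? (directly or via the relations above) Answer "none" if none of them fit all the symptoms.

Testing each hypothesis:
(A) invasive grazer introduction — zooplankton density down ✓; shoreline vegetation loss ✓; dissolved oxygen up ✗; fish kill events ✓; pH down ✓
(B) acid deposition event — zooplankton density down ✓; shoreline vegetation loss ✗; dissolved oxygen up ✓; fish kill events ✓; pH down ✓
(C) upstream dam release change — zooplankton density down ✓; shoreline vegetation loss ✗; dissolved oxygen up ✓; fish kill events ✗; pH down ✓
(D) algal bloom die-off — does not account for dissolved oxygen up
(E) groundwater intrusion — zooplankton density down ✗; shoreline vegetation loss ✓; dissolved oxygen up ✗; fish kill events ✓; pH down ✓
(F) overfishing of top predator — fails on zooplankton density down, dissolved oxygen up, fish kill events (predicts dissolved oxygen down, not dissolved oxygen up)
Every candidate fails on at least one observation.

none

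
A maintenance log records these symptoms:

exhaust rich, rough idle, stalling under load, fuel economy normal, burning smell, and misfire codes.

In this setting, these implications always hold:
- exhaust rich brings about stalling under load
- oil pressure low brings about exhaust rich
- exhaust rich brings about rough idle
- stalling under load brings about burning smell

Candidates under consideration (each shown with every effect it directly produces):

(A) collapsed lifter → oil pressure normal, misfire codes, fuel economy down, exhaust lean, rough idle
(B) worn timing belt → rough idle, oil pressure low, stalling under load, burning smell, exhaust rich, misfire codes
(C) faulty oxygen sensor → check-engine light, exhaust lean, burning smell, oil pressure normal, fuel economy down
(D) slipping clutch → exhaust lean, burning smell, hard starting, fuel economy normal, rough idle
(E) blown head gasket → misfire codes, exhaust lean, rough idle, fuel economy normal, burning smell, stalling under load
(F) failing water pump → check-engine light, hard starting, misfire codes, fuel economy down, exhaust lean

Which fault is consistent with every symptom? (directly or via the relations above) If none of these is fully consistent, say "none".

none

Per-candidate check:
(A) collapsed lifter — exhaust rich ✗; rough idle ✓; stalling under load ✗; fuel economy normal ✗; burning smell ✗; misfire codes ✓
(B) worn timing belt — exhaust rich ✓; rough idle ✓; stalling under load ✓; fuel economy normal ✗; burning smell ✓; misfire codes ✓
(C) faulty oxygen sensor — fails on exhaust rich, rough idle, stalling under load, fuel economy normal, misfire codes (predicts exhaust lean, not exhaust rich; predicts fuel economy down, not fuel economy normal)
(D) slipping clutch — exhaust rich ✗; rough idle ✓; stalling under load ✗; fuel economy normal ✓; burning smell ✓; misfire codes ✗
(E) blown head gasket — exhaust rich ✗; rough idle ✓; stalling under load ✓; fuel economy normal ✓; burning smell ✓; misfire codes ✓
(F) failing water pump — exhaust rich ✗; rough idle ✗; stalling under load ✗; fuel economy normal ✗; burning smell ✗; misfire codes ✓
Every candidate fails on at least one observation.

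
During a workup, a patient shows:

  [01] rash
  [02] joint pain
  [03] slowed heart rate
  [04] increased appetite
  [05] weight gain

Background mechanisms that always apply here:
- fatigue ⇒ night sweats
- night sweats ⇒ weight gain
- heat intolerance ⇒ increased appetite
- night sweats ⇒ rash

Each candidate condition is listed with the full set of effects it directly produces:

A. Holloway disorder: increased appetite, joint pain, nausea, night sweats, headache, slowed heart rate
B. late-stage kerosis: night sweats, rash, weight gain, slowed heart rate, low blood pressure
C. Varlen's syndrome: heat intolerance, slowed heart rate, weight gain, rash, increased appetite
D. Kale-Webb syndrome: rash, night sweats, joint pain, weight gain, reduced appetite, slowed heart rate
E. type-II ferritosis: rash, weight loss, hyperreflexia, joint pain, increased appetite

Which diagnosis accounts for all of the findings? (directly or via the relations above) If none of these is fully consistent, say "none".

A

Checking each candidate against the observations:
(A) Holloway disorder — accounts for every observation (rash by night sweats → rash)
(B) late-stage kerosis — rash yes; joint pain NO; slowed heart rate yes; increased appetite NO; weight gain yes
(C) Varlen's syndrome — does not account for joint pain
(D) Kale-Webb syndrome — fails on increased appetite (predicts reduced appetite, not increased appetite)
(E) type-II ferritosis — fails on slowed heart rate, weight gain (predicts weight loss, not weight gain)
(A) is the only candidate with no mismatches.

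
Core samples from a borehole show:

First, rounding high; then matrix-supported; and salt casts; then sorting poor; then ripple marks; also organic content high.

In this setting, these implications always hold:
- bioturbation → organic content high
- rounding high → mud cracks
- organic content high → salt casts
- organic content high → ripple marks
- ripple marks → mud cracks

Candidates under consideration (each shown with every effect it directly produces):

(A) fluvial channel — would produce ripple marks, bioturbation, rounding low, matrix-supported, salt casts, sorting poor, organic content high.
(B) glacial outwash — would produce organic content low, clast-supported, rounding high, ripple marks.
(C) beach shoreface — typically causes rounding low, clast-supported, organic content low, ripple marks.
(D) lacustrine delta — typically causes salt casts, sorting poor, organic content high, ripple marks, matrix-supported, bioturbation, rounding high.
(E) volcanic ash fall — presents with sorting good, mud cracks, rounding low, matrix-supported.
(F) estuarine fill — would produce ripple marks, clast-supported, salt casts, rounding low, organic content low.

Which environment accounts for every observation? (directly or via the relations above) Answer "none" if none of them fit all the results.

D

Per-candidate check:
(A) fluvial channel — rounding high NO; matrix-supported yes; salt casts yes; sorting poor yes; ripple marks yes; organic content high yes
(B) glacial outwash — rounding high yes; matrix-supported NO; salt casts NO; sorting poor NO; ripple marks yes; organic content high NO
(C) beach shoreface — rounding high NO; matrix-supported NO; salt casts NO; sorting poor NO; ripple marks yes; organic content high NO
(D) lacustrine delta — rounding high yes; matrix-supported yes; salt casts yes; sorting poor yes; ripple marks yes; organic content high yes
(E) volcanic ash fall — fails on rounding high, salt casts, sorting poor, ripple marks, organic content high (predicts rounding low, not rounding high; predicts sorting good, not sorting poor)
(F) estuarine fill — rounding high NO; matrix-supported NO; salt casts yes; sorting poor NO; ripple marks yes; organic content high NO
Only (D) is consistent with every observation.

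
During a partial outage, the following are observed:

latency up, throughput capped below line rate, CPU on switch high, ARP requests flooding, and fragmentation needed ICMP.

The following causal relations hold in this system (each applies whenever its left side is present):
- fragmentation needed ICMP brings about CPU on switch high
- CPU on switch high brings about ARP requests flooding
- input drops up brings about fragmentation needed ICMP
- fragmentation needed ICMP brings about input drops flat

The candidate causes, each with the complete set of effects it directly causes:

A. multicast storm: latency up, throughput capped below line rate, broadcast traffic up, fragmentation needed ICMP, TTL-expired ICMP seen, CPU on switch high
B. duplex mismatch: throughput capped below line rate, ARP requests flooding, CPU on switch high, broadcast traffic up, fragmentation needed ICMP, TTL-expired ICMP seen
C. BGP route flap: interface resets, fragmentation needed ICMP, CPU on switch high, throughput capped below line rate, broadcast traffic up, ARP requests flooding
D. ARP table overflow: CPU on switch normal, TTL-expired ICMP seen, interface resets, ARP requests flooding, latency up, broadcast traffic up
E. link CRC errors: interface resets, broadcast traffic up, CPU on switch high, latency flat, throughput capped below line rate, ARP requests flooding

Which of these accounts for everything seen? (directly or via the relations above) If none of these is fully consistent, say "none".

A

Checking each candidate against the observations:
(A) multicast storm — latency up yes; throughput capped below line rate yes; CPU on switch high yes; ARP requests flooding yes (by CPU on switch high → ARP requests flooding); fragmentation needed ICMP yes
(B) duplex mismatch — latency up NO; throughput capped below line rate yes; CPU on switch high yes; ARP requests flooding yes; fragmentation needed ICMP yes
(C) BGP route flap — latency up NO; throughput capped below line rate yes; CPU on switch high yes; ARP requests flooding yes; fragmentation needed ICMP yes
(D) ARP table overflow — latency up yes; throughput capped below line rate NO; CPU on switch high NO; ARP requests flooding yes; fragmentation needed ICMP NO
(E) link CRC errors — latency up NO; throughput capped below line rate yes; CPU on switch high yes; ARP requests flooding yes; fragmentation needed ICMP NO
Only (A) is consistent with every observation.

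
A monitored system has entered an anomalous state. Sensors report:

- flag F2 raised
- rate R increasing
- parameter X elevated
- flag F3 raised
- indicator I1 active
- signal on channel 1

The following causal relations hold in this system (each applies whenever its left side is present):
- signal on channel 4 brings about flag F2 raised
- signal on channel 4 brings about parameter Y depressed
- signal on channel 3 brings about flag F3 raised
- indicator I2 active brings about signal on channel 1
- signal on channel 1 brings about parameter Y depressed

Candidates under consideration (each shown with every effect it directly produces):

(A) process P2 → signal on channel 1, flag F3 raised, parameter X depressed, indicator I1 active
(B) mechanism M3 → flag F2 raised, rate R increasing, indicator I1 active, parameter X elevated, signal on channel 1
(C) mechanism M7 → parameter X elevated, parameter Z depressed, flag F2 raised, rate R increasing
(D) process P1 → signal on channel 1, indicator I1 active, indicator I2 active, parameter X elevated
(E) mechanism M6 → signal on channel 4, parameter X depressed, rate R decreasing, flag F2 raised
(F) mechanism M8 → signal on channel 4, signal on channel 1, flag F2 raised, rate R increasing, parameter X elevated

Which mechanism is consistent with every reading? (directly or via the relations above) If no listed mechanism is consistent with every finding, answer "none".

none

Testing each hypothesis:
(A) process P2 — flag F2 raised ✗; rate R increasing ✗; parameter X elevated ✗; flag F3 raised ✓; indicator I1 active ✓; signal on channel 1 ✓
(B) mechanism M3 — does not account for flag F3 raised
(C) mechanism M7 — does not account for flag F3 raised, indicator I1 active, signal on channel 1
(D) process P1 — does not account for flag F2 raised, rate R increasing, flag F3 raised
(E) mechanism M6 — flag F2 raised ✓; rate R increasing ✗; parameter X elevated ✗; flag F3 raised ✗; indicator I1 active ✗; signal on channel 1 ✗
(F) mechanism M8 — flag F2 raised ✓; rate R increasing ✓; parameter X elevated ✓; flag F3 raised ✗; indicator I1 active ✗; signal on channel 1 ✓
Every candidate fails on at least one observation.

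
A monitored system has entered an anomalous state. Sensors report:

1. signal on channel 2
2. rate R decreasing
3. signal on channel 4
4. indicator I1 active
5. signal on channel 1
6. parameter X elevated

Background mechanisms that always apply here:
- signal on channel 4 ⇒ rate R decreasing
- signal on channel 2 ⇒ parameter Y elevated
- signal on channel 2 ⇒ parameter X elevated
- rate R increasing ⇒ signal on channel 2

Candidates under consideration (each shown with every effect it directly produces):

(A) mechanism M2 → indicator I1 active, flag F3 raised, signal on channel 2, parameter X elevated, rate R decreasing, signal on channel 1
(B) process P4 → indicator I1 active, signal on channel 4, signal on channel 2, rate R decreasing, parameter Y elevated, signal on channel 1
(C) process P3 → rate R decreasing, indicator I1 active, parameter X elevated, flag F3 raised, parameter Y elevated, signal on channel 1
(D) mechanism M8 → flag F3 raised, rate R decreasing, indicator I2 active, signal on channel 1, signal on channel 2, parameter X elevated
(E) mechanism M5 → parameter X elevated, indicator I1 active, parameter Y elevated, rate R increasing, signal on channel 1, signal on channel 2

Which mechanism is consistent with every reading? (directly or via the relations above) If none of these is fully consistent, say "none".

Per-candidate check:
(A) mechanism M2 — does not account for signal on channel 4
(B) process P4 — accounts for every observation (parameter X elevated via signal on channel 2 → parameter X elevated)
(C) process P3 — does not account for signal on channel 2, signal on channel 4
(D) mechanism M8 — does not account for signal on channel 4, indicator I1 active
(E) mechanism M5 — fails on rate R decreasing, signal on channel 4 (predicts rate R increasing, not rate R decreasing)
Only (B) is consistent with every observation.

B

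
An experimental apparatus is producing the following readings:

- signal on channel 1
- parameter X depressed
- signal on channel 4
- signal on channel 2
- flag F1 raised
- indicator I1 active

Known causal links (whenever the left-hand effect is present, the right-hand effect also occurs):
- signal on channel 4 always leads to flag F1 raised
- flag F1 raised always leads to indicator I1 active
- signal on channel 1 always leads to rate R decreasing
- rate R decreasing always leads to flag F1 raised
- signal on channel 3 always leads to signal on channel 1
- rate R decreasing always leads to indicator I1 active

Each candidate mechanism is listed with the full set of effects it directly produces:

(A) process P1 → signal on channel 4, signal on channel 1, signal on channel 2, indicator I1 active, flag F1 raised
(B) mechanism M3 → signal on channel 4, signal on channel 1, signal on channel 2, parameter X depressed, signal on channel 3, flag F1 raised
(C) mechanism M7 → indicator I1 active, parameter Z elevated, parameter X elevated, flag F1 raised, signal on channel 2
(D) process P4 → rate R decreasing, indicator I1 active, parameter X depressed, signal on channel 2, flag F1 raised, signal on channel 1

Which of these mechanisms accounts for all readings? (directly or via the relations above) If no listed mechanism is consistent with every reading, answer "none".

B

Testing each hypothesis:
(A) process P1 — signal on channel 1 yes; parameter X depressed NO; signal on channel 4 yes; signal on channel 2 yes; flag F1 raised yes; indicator I1 active yes
(B) mechanism M3 — accounts for every observation (indicator I1 active through flag F1 raised → indicator I1 active)
(C) mechanism M7 — signal on channel 1 NO; parameter X depressed NO; signal on channel 4 NO; signal on channel 2 yes; flag F1 raised yes; indicator I1 active yes
(D) process P4 — does not account for signal on channel 4
Only (B) is consistent with every observation.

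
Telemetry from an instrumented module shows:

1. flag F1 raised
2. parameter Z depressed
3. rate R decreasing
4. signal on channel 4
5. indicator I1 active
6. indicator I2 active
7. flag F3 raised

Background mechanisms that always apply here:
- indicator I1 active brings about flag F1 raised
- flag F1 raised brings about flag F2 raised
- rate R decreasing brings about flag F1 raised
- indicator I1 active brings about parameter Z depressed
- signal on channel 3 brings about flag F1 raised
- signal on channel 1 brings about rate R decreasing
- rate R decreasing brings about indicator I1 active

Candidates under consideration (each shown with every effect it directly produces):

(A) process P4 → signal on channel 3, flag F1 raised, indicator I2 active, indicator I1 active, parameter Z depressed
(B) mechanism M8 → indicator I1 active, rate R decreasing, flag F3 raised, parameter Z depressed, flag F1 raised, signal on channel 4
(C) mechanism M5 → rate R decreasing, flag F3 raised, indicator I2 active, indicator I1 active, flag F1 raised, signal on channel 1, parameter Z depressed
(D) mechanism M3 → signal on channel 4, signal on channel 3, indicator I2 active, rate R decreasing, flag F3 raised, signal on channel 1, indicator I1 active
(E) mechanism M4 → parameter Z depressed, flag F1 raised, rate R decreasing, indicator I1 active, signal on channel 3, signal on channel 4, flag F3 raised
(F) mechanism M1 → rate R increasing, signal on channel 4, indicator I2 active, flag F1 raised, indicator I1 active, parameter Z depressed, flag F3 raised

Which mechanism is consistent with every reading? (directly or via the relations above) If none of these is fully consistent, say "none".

D

Checking each candidate against the observations:
(A) process P4 — flag F1 raised +; parameter Z depressed +; rate R decreasing -; signal on channel 4 -; indicator I1 active +; indicator I2 active +; flag F3 raised -
(B) mechanism M8 — flag F1 raised +; parameter Z depressed +; rate R decreasing +; signal on channel 4 +; indicator I1 active +; indicator I2 active -; flag F3 raised +
(C) mechanism M5 — flag F1 raised +; parameter Z depressed +; rate R decreasing +; signal on channel 4 -; indicator I1 active +; indicator I2 active +; flag F3 raised +
(D) mechanism M3 — accounts for every observation (flag F1 raised by indicator I1 active → flag F1 raised)
(E) mechanism M4 — flag F1 raised +; parameter Z depressed +; rate R decreasing +; signal on channel 4 +; indicator I1 active +; indicator I2 active -; flag F3 raised +
(F) mechanism M1 — flag F1 raised +; parameter Z depressed +; rate R decreasing -; signal on channel 4 +; indicator I1 active +; indicator I2 active +; flag F3 raised +
Only (D) is consistent with every observation.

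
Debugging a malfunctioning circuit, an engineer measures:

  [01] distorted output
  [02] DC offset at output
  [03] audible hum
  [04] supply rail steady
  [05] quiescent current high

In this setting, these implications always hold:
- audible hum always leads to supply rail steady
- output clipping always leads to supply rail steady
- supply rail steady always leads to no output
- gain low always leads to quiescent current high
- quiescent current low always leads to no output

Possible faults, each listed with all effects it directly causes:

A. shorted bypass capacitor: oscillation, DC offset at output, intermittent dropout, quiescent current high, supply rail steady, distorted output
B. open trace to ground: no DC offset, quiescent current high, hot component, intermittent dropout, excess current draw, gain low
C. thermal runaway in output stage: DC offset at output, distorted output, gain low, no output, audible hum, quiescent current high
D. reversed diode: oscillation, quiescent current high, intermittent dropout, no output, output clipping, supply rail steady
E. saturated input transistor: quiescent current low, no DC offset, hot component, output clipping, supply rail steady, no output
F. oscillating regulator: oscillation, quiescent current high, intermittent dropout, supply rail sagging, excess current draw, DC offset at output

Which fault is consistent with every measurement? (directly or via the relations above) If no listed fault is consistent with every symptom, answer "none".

For each candidate, compare predicted effects to what was observed:
(A) shorted bypass capacitor — distorted output match; DC offset at output match; audible hum miss; supply rail steady match; quiescent current high match
(B) open trace to ground — distorted output miss; DC offset at output miss; audible hum miss; supply rail steady miss; quiescent current high match
(C) thermal runaway in output stage — accounts for every observation (supply rail steady by audible hum → supply rail steady)
(D) reversed diode — does not account for distorted output, DC offset at output, audible hum
(E) saturated input transistor — fails on distorted output, DC offset at output, audible hum, quiescent current high (predicts no DC offset, not DC offset at output; predicts quiescent current low, not quiescent current high)
(F) oscillating regulator — fails on distorted output, audible hum, supply rail steady (predicts supply rail sagging, not supply rail steady)
Only (C) is consistent with every observation.

C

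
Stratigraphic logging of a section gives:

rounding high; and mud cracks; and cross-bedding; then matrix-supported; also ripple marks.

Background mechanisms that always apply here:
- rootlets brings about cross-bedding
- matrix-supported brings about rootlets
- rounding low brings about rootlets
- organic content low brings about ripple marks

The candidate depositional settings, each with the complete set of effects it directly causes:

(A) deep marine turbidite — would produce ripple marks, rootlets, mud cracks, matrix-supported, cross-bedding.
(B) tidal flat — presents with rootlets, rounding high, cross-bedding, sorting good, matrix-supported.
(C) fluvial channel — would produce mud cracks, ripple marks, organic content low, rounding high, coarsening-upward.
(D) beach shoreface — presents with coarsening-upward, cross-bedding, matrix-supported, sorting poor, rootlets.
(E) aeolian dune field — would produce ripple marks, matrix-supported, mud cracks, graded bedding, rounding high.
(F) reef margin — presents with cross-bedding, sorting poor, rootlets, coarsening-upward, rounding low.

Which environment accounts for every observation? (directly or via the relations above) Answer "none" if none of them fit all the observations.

Checking each candidate against the observations:
(A) deep marine turbidite — does not account for rounding high
(B) tidal flat — rounding high +; mud cracks -; cross-bedding +; matrix-supported +; ripple marks -
(C) fluvial channel — does not account for cross-bedding, matrix-supported
(D) beach shoreface — does not account for rounding high, mud cracks, ripple marks
(E) aeolian dune field — accounts for every observation (cross-bedding through matrix-supported → rootlets → cross-bedding)
(F) reef margin — fails on rounding high, mud cracks, matrix-supported, ripple marks (predicts rounding low, not rounding high)
(E) alone accounts for all the evidence.

E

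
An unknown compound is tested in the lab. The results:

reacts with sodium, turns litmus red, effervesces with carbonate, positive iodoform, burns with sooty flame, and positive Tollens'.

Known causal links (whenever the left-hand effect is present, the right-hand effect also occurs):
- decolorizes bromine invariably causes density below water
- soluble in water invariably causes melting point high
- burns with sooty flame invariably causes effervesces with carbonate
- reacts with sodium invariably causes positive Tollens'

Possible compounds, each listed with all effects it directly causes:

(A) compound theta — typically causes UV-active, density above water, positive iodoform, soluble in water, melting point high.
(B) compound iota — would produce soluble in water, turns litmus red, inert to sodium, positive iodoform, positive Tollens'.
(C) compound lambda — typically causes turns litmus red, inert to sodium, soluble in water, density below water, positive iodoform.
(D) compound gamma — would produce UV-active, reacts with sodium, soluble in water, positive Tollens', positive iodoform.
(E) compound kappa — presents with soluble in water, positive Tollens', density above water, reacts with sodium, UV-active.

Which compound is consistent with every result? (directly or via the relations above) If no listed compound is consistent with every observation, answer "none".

none

For each candidate, compare predicted effects to what was observed:
(A) compound theta — reacts with sodium miss; turns litmus red miss; effervesces with carbonate miss; positive iodoform match; burns with sooty flame miss; positive Tollens' miss
(B) compound iota — reacts with sodium miss; turns litmus red match; effervesces with carbonate miss; positive iodoform match; burns with sooty flame miss; positive Tollens' match
(C) compound lambda — reacts with sodium miss; turns litmus red match; effervesces with carbonate miss; positive iodoform match; burns with sooty flame miss; positive Tollens' miss
(D) compound gamma — reacts with sodium match; turns litmus red miss; effervesces with carbonate miss; positive iodoform match; burns with sooty flame miss; positive Tollens' match
(E) compound kappa — does not account for turns litmus red, effervesces with carbonate, positive iodoform, burns with sooty flame
None of the listed candidates fits everything.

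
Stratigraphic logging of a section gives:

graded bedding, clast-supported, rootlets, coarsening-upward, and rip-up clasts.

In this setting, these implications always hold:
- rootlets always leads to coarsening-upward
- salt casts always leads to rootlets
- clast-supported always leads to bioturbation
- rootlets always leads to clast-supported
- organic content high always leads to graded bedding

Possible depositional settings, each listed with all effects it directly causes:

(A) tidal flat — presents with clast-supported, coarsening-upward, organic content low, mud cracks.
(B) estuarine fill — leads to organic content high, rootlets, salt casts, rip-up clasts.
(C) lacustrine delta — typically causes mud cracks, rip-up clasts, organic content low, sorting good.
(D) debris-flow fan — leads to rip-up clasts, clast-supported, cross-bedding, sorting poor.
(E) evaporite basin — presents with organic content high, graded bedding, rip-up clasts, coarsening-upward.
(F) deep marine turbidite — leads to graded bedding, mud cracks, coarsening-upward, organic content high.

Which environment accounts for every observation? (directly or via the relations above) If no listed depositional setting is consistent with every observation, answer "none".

Testing each hypothesis:
(A) tidal flat — graded bedding ✗; clast-supported ✓; rootlets ✗; coarsening-upward ✓; rip-up clasts ✗
(B) estuarine fill — accounts for every observation (graded bedding by organic content high → graded bedding)
(C) lacustrine delta — does not account for graded bedding, clast-supported, rootlets, coarsening-upward
(D) debris-flow fan — does not account for graded bedding, rootlets, coarsening-upward
(E) evaporite basin — graded bedding ✓; clast-supported ✗; rootlets ✗; coarsening-upward ✓; rip-up clasts ✓
(F) deep marine turbidite — graded bedding ✓; clast-supported ✗; rootlets ✗; coarsening-upward ✓; rip-up clasts ✗
(B) is the only candidate with no mismatches.

B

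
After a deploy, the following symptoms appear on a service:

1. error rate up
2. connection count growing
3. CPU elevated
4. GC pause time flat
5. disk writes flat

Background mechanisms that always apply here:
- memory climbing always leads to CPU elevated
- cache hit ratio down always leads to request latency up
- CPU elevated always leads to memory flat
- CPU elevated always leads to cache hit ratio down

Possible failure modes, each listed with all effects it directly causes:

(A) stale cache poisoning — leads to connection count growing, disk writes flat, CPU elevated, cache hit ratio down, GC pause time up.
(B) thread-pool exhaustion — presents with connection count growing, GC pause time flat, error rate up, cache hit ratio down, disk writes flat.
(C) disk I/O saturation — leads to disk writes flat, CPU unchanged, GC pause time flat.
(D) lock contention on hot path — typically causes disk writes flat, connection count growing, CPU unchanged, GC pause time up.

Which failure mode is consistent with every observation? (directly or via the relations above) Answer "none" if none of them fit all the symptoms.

none

Checking each candidate against the observations:
(A) stale cache poisoning — error rate up miss; connection count growing match; CPU elevated match; GC pause time flat miss; disk writes flat match
(B) thread-pool exhaustion — does not account for CPU elevated
(C) disk I/O saturation — error rate up miss; connection count growing miss; CPU elevated miss; GC pause time flat match; disk writes flat match
(D) lock contention on hot path — fails on error rate up, CPU elevated, GC pause time flat (predicts CPU unchanged, not CPU elevated; predicts GC pause time up, not GC pause time flat)
Every candidate fails on at least one observation.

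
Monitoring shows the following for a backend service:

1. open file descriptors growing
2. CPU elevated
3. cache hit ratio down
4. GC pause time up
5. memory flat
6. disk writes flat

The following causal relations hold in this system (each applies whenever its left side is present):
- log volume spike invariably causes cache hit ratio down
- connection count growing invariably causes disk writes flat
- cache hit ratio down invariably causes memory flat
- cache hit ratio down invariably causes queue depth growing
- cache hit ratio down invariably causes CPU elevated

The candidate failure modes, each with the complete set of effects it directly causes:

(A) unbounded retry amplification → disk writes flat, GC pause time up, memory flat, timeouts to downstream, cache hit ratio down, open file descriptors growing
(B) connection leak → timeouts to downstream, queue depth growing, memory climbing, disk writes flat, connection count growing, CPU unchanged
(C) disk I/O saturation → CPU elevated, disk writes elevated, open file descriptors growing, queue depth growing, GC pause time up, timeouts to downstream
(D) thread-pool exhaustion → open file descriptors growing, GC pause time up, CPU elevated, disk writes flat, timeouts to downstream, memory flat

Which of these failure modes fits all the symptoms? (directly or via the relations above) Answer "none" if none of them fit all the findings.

A

For each candidate, compare predicted effects to what was observed:
(A) unbounded retry amplification — open file descriptors growing +; CPU elevated + (via cache hit ratio down → CPU elevated); cache hit ratio down +; GC pause time up +; memory flat +; disk writes flat +
(B) connection leak — open file descriptors growing -; CPU elevated -; cache hit ratio down -; GC pause time up -; memory flat -; disk writes flat +
(C) disk I/O saturation — open file descriptors growing +; CPU elevated +; cache hit ratio down -; GC pause time up +; memory flat -; disk writes flat -
(D) thread-pool exhaustion — does not account for cache hit ratio down
(A) is the only candidate with no mismatches.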